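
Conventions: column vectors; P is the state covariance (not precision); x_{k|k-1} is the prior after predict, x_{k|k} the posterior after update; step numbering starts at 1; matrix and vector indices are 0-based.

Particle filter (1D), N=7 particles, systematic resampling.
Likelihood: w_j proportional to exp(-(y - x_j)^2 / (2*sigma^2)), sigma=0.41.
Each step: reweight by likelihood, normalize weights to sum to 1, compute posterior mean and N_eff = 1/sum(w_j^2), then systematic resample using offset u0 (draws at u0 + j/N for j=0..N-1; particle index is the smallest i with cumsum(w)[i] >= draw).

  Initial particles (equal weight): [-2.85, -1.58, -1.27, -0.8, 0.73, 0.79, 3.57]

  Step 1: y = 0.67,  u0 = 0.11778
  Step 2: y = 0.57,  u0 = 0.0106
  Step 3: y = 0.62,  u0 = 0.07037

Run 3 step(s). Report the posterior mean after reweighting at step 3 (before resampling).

post_mean = 0.7550

step 1: w=[0.0000, 0.0000, 0.0000, 0.0008, 0.5076, 0.4916, 0.0000]  mean=0.7582  Neff=2.0028  idx=[4, 4, 4, 5, 5, 5, 5]
step 2: w=[0.1484, 0.1484, 0.1484, 0.1387, 0.1387, 0.1387, 0.1387]  mean=0.7633  Neff=6.9921  idx=[0, 1, 1, 2, 3, 5, 6]
step 3: w=[0.1459, 0.1459, 0.1459, 0.1459, 0.1388, 0.1388, 0.1388]  mean=0.7550  Neff=6.9958  idx=[0, 1, 2, 3, 4, 5, 6]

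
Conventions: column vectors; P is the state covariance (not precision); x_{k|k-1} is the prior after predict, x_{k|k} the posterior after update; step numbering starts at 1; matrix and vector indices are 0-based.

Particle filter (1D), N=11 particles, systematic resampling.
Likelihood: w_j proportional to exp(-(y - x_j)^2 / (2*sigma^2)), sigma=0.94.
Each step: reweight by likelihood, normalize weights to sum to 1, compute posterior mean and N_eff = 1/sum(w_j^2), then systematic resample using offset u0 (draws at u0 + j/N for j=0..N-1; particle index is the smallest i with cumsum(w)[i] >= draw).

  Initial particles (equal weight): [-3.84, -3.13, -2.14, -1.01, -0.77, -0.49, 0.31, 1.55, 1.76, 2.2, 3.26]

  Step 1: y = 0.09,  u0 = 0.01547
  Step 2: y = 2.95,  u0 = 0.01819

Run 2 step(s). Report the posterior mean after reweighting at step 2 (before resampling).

post_mean = 1.5742

step 1: w=[0.0000, 0.0008, 0.0166, 0.1395, 0.1821, 0.2287, 0.2692, 0.0828, 0.0571, 0.0223, 0.0009]  mean=-0.0669  Neff=5.3116  idx=[2, 3, 4, 4, 5, 5, 5, 6, 6, 6, 8]
step 2: w=[0.0000, 0.0003, 0.0008, 0.0008, 0.0024, 0.0024, 0.0024, 0.0379, 0.0379, 0.0379, 0.8773]  mean=1.5742  Neff=1.2920  idx=[7, 9, 10, 10, 10, 10, 10, 10, 10, 10, 10]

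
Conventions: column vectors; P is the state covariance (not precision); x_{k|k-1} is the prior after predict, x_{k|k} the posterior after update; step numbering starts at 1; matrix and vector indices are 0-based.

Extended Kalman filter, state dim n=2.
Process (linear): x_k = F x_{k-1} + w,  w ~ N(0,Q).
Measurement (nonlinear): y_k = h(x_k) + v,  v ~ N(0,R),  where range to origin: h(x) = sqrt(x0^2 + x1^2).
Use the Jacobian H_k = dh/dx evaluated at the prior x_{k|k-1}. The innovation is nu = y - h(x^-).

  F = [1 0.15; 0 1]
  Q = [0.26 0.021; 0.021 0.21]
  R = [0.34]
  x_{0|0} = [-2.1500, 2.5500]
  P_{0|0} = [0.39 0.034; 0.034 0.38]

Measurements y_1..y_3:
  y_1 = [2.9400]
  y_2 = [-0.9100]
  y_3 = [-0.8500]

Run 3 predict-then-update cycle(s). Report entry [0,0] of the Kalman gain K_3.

K[0,0] = -0.5787

step 1: x^-=[-1.7675, 2.5500]  P^-=[0.6687 0.1120; 0.1120 0.5900]  H_jac=[-0.5697 0.8219]  S=[0.8507]  K=[-0.3396; 0.4950]  nu=[-0.1627]  x^+=[-1.7123, 2.4695]  P^+=[0.5706 0.2550; 0.2550 0.3815]
step 2: x^-=[-1.3418, 2.4695]  P^-=[0.9157 0.3333; 0.3333 0.5915]  H_jac=[-0.4774 0.8787]  S=[0.7258]  K=[-0.1989; 0.4969]  nu=[-3.7205]  x^+=[-0.6018, 0.6208]  P^+=[0.8870 0.4050; 0.4050 0.4123]
step 3: x^-=[-0.5087, 0.6208]  P^-=[1.2778 0.4878; 0.4878 0.6223]  H_jac=[-0.6338 0.7735]  S=[0.7473]  K=[-0.5787; 0.2304]  nu=[-1.6526]  x^+=[0.4477, 0.2400]  P^+=[1.0275 0.5875; 0.5875 0.5827]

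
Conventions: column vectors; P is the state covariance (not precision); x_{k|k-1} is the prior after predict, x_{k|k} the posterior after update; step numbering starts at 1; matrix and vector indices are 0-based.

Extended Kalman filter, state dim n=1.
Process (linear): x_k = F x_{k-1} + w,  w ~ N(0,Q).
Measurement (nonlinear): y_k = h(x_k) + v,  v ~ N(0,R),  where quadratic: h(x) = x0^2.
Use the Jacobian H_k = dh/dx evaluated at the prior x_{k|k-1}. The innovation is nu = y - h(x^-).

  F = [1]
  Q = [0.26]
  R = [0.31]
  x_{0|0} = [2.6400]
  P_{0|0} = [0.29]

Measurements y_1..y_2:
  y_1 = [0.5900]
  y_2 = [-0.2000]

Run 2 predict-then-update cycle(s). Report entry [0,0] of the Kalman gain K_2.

step 1: x^-=[2.6400]  P^-=[0.5500]  H_jac=[5.2800]  S=[15.6431]  K=[0.1856]  nu=[-6.3796]  x^+=[1.4557]  P^+=[0.0109]
step 2: x^-=[1.4557]  P^-=[0.2709]  H_jac=[2.9114]  S=[2.6062]  K=[0.3026]  nu=[-2.3190]  x^+=[0.7539]  P^+=[0.0322]

K[0,0] = 0.3026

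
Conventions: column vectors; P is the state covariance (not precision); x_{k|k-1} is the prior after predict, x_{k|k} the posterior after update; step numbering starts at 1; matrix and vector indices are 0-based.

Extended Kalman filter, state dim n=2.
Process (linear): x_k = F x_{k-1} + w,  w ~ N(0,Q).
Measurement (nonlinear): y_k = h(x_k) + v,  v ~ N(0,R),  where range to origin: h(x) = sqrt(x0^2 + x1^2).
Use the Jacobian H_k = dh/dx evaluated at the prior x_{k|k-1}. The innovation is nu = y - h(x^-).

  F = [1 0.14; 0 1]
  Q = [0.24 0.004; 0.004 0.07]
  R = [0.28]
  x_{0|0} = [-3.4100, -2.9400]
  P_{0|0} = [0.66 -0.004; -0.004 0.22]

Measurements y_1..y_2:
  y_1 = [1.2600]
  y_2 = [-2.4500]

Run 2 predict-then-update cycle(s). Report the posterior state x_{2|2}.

x_post = [0.6288, -0.3359]

step 1: x^-=[-3.8216, -2.9400]  P^-=[0.9032 0.0308; 0.0308 0.2900]  H_jac=[-0.7926 -0.6098]  S=[0.9850]  K=[-0.7458; -0.2043]  nu=[-3.5616]  x^+=[-1.1652, -2.2123]  P^+=[0.3553 -0.1193; -0.1193 0.2489]
step 2: x^-=[-1.4749, -2.2123]  P^-=[0.5667 -0.0805; -0.0805 0.3189]  H_jac=[-0.5547 -0.8320]  S=[0.6009]  K=[-0.4118; -0.3673]  nu=[-5.1089]  x^+=[0.6288, -0.3359]  P^+=[0.4648 -0.1713; -0.1713 0.2378]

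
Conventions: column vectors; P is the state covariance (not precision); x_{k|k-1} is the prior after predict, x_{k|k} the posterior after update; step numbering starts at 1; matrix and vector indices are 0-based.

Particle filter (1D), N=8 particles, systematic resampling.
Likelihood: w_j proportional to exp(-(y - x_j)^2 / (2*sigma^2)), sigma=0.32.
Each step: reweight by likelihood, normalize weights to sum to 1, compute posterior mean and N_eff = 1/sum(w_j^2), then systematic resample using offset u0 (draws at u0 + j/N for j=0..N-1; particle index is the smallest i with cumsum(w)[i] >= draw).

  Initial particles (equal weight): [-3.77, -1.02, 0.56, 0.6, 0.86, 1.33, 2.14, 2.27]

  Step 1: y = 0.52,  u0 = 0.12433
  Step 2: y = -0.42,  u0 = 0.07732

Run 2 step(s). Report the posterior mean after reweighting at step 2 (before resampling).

step 1: w=[0.0000, 0.0000, 0.3860, 0.3770, 0.2212, 0.0158, 0.0000, 0.0000]  mean=0.6536  Neff=2.9386  idx=[2, 2, 2, 3, 3, 3, 4, 5]
step 2: w=[0.1974, 0.1974, 0.1974, 0.1336, 0.1336, 0.1336, 0.0072, 0.0000]  mean=0.5782  Neff=5.8674  idx=[0, 1, 1, 2, 2, 3, 4, 5]

post_mean = 0.5782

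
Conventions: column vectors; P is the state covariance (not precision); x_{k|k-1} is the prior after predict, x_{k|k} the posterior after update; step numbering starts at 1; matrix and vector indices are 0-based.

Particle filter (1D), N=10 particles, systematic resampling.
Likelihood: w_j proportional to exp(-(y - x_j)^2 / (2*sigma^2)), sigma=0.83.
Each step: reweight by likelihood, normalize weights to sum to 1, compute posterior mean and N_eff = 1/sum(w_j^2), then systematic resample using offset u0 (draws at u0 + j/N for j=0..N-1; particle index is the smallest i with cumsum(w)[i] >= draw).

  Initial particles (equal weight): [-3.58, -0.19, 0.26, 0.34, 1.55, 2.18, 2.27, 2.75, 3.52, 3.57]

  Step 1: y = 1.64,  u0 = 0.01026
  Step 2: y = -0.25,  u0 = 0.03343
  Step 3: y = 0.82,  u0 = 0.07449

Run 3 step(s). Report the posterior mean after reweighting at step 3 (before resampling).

step 1: w=[0.0000, 0.0235, 0.0672, 0.0785, 0.2659, 0.2165, 0.2006, 0.1094, 0.0206, 0.0179]  mean=1.8163  Neff=5.5023  idx=[1, 3, 4, 4, 4, 5, 5, 6, 6, 7]
step 2: w=[0.4730, 0.3684, 0.0452, 0.0452, 0.0452, 0.0065, 0.0065, 0.0047, 0.0047, 0.0007]  mean=0.2971  Neff=2.7349  idx=[0, 0, 0, 0, 0, 1, 1, 1, 1, 4]
step 3: w=[0.0740, 0.0740, 0.0740, 0.0740, 0.0740, 0.1312, 0.1312, 0.1312, 0.1312, 0.1053]  mean=0.2715  Neff=9.3186  idx=[1, 2, 3, 5, 5, 6, 7, 8, 8, 9]

post_mean = 0.2715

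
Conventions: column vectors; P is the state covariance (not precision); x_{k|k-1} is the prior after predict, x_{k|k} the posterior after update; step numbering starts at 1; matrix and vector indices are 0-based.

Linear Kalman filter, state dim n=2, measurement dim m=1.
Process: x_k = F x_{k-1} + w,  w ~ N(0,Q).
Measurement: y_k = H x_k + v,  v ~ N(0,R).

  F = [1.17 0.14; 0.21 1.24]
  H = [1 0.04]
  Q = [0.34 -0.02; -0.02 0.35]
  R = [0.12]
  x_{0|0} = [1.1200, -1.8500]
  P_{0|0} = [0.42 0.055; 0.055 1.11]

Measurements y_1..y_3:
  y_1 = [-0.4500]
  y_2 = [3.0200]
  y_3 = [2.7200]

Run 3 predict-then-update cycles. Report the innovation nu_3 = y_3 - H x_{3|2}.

innov = [0.0836]

step 1: x^-=[1.0514, -2.0588]  P^-=[0.9547 0.3573; 0.3573 2.1039]  S=[1.1067]  K=[0.8756; 0.3989]  nu=[-1.4190]  x^+=[-0.1911, -2.6249]  P^+=[0.1062 -0.0292; -0.0292 1.9278]
step 2: x^-=[-0.5911, -3.2950]  P^-=[0.5136 0.2975; 0.2975 3.3036]  S=[0.6627]  K=[0.7930; 0.6483]  nu=[3.7429]  x^+=[2.3770, -0.8685]  P^+=[0.0969 -0.0432; -0.0432 3.0251]
step 3: x^-=[2.6595, -0.5778]  P^-=[0.5178 0.4650; 0.4650 4.9832]  S=[0.6829]  K=[0.7854; 0.9728]  nu=[0.0836]  x^+=[2.7252, -0.4965]  P^+=[0.0965 -0.0567; -0.0567 4.3370]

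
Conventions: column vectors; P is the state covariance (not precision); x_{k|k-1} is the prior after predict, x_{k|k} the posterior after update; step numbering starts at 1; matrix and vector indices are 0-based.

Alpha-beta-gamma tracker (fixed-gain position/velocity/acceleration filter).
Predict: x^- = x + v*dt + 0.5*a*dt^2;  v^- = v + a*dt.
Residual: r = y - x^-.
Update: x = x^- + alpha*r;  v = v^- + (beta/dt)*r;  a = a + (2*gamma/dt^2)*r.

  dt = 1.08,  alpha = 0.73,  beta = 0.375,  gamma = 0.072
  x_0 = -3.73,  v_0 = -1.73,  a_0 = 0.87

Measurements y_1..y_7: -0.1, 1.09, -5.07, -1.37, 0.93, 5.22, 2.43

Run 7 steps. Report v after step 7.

v_post = 1.7289

step 1: x_pred=-5.0910  r=4.9910  x^+=-1.4476  v^+=0.9426  a^+=1.4862
step 2: x_pred=0.4372  r=0.6528  x^+=0.9137  v^+=2.7743  a^+=1.5668
step 3: x_pred=4.8238  r=-9.8938  x^+=-2.3987  v^+=1.0311  a^+=0.3453
step 4: x_pred=-1.0837  r=-0.2863  x^+=-1.2927  v^+=1.3047  a^+=0.3100
step 5: x_pred=0.2971  r=0.6329  x^+=0.7591  v^+=1.8592  a^+=0.3881
step 6: x_pred=2.9934  r=2.2266  x^+=4.6188  v^+=3.0515  a^+=0.6630
step 7: x_pred=8.3011  r=-5.8711  x^+=4.0152  v^+=1.7289  a^+=-0.0618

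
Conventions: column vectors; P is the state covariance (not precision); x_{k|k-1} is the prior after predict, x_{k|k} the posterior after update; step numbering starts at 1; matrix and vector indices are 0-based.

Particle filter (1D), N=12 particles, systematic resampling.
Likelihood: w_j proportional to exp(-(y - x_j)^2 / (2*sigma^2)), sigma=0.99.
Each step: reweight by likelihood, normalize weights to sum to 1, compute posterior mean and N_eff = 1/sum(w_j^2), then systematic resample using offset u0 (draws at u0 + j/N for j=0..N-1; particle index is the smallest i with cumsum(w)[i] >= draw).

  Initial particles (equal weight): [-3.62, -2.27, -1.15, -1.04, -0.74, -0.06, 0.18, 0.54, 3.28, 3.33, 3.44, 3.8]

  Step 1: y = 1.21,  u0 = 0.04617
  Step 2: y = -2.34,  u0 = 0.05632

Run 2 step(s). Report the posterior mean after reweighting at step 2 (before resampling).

post_mean = -0.5275

step 1: w=[0.0000, 0.0009, 0.0241, 0.0312, 0.0594, 0.1814, 0.2404, 0.3285, 0.0464, 0.0417, 0.0327, 0.0135]  mean=0.5584  Neff=4.7896  idx=[3, 5, 5, 5, 6, 6, 7, 7, 7, 7, 8, 10]
step 2: w=[0.5482, 0.0915, 0.0915, 0.0915, 0.0509, 0.0509, 0.0189, 0.0189, 0.0189, 0.0189, 0.0000, 0.0000]  mean=-0.5275  Neff=3.0098  idx=[0, 0, 0, 0, 0, 0, 1, 1, 2, 3, 5, 8]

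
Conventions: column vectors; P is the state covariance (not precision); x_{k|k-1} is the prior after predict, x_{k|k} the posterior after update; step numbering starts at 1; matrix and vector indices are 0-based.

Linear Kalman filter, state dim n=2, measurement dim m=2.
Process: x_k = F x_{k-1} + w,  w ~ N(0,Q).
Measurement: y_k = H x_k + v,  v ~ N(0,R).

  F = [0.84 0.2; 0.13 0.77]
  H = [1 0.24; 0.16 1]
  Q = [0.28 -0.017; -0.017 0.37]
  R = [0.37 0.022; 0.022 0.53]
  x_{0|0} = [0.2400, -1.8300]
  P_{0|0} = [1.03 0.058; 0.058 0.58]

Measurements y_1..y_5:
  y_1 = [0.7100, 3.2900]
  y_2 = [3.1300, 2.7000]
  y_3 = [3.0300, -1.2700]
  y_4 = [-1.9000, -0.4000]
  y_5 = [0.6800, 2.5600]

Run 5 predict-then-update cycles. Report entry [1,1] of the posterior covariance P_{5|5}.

P_post[1,1] = 0.2628

step 1: x^-=[-0.1644, -1.3779]  P^-=[1.0495 0.2238; 0.2238 0.7429]  S=[1.5697 0.6006; 0.6006 1.3714]  K=[0.7130 -0.0266; 0.0467 0.5474]  nu=[1.2051, 4.6942]  x^+=[0.5699, 1.2478]  P^+=[0.2733 -0.0422; -0.0422 0.2979]
step 2: x^-=[0.7283, 1.0349]  P^-=[0.4706 0.0304; 0.0304 0.5428]  S=[0.8865 0.2591; 0.2591 1.0946]  K=[0.5489 -0.0334; 0.0376 0.4914]  nu=[2.1534, 1.5486]  x^+=[1.8585, 1.8768]  P^+=[0.2118 -0.0395; -0.0395 0.2676]
step 3: x^-=[1.9365, 1.6868]  P^-=[0.4269 0.0208; 0.0208 0.5243]  S=[0.8371 0.2377; 0.2377 1.0719]  K=[0.5254 -0.0334; 0.0377 0.4839]  nu=[0.6887, -3.2666]  x^+=[2.4076, 0.1321]  P^+=[0.2029 -0.0386; -0.0386 0.2635]
step 4: x^-=[2.0488, 0.4147]  P^-=[0.4208 0.0197; 0.0197 0.5219]  S=[0.8303 0.2351; 0.2351 1.0690]  K=[0.5219 -0.0333; 0.0379 0.4828]  nu=[-4.0483, -1.1425]  x^+=[-0.0260, -0.2905]  P^+=[0.2016 -0.0384; -0.0384 0.2629]
step 5: x^-=[-0.0799, -0.2271]  P^-=[0.4198 0.0196; 0.0196 0.5216]  S=[0.8293 0.2347; 0.2347 1.0686]  K=[0.5214 -0.0333; 0.0380 0.4827]  nu=[0.8144, 2.7999]  x^+=[0.2515, 1.1553]  P^+=[0.2014 -0.0384; -0.0384 0.2628]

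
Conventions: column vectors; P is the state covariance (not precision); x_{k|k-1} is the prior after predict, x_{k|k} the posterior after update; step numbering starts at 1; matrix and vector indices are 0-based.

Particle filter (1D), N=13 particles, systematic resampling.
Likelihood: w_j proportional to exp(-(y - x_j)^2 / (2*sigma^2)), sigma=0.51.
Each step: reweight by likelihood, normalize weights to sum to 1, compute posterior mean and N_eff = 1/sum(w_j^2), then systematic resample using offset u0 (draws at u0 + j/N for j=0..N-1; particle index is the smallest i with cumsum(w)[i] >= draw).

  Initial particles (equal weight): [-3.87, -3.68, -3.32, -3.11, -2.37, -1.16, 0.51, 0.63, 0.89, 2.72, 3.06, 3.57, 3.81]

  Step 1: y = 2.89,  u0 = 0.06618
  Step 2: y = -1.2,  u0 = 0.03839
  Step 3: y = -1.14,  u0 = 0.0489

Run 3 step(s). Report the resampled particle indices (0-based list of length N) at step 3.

step 1: w=[0.0000, 0.0000, 0.0000, 0.0000, 0.0000, 0.0000, 0.0000, 0.0000, 0.0002, 0.3784, 0.3784, 0.1644, 0.0786]  mean=3.0737  Neff=3.1294  idx=[9, 9, 9, 9, 9, 10, 10, 10, 10, 11, 11, 11, 12]
step 2: w=[0.1992, 0.1992, 0.1992, 0.1992, 0.1992, 0.0009, 0.0009, 0.0009, 0.0009, 0.0000, 0.0000, 0.0000, 0.0000]  mean=2.7213  Neff=5.0381  idx=[0, 0, 0, 1, 1, 2, 2, 2, 3, 3, 4, 4, 4]
step 3: w=[0.0769, 0.0769, 0.0769, 0.0769, 0.0769, 0.0769, 0.0769, 0.0769, 0.0769, 0.0769, 0.0769, 0.0769, 0.0769]  mean=2.7200  Neff=13.0000  idx=[0, 1, 2, 3, 4, 5, 6, 7, 8, 9, 10, 11, 12]

resampled_idx = [0, 1, 2, 3, 4, 5, 6, 7, 8, 9, 10, 11, 12]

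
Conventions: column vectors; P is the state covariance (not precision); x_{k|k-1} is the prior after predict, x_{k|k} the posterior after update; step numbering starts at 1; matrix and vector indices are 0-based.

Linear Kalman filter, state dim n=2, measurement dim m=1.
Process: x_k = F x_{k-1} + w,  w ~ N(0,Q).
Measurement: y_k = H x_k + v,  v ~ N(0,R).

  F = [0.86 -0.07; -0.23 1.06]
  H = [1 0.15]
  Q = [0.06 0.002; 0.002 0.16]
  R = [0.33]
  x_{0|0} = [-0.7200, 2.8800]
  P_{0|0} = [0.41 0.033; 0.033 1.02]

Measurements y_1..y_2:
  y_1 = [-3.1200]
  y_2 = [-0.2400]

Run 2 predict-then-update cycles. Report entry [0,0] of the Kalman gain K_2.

step 1: x^-=[-0.8208, 3.2184]  P^-=[0.3643 -0.1242; -0.1242 1.3117]  S=[0.6865]  K=[0.5035; 0.1057]  nu=[-2.7820]  x^+=[-2.2214, 2.9243]  P^+=[0.1902 -0.1607; -0.1607 1.3040]
step 2: x^-=[-2.1151, 3.6107]  P^-=[0.2264 -0.2815; -0.2815 1.7136]  S=[0.5106]  K=[0.3608; -0.0479]  nu=[1.3335]  x^+=[-1.6339, 3.5468]  P^+=[0.1600 -0.2727; -0.2727 1.7124]

K[0,0] = 0.3608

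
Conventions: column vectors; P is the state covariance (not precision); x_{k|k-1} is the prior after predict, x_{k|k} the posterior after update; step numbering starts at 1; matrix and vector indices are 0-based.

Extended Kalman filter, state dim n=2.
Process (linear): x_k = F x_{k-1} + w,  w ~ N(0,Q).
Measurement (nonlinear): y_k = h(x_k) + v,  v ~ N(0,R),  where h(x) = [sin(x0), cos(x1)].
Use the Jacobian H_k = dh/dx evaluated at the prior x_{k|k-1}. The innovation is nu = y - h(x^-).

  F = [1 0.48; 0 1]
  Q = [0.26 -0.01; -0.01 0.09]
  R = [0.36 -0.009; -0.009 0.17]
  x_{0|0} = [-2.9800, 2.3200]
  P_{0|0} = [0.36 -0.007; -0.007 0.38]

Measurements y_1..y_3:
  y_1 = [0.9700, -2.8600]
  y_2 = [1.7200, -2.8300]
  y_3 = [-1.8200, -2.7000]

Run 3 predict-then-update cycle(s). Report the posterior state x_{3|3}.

x_post = [4.0512, 3.7109]

step 1: x^-=[-1.8664, 2.3200]  P^-=[0.7008 0.1654; 0.1654 0.4700]  H_jac=[-0.2913 0.0000; 0.0000 -0.7322]  S=[0.4195 0.0263; 0.0263 0.4220]  K=[-0.4706 -0.2577; -0.0640 -0.8115]  nu=[1.9266, -2.1789]  x^+=[-2.2115, 3.9650]  P^+=[0.5735 0.0540; 0.0540 0.1876]
step 2: x^-=[-0.3083, 3.9650]  P^-=[0.9287 0.1341; 0.1341 0.2776]  H_jac=[0.9528 0.0000; 0.0000 0.7334]  S=[1.2031 0.0847; 0.0847 0.3193]  K=[0.7274 0.1150; 0.0625 0.6211]  nu=[2.0235, -2.1502]  x^+=[0.9161, 2.7560]  P^+=[0.2737 0.0177; 0.0177 0.1432]
step 3: x^-=[2.2390, 2.7560]  P^-=[0.5837 0.0765; 0.0765 0.2332]  H_jac=[-0.6196 0.0000; 0.0000 -0.3761]  S=[0.5841 0.0088; 0.0088 0.2030]  K=[-0.6175 -0.1149; -0.0746 -0.4288]  nu=[-2.6049, -1.7734]  x^+=[4.0512, 3.7109]  P^+=[0.3571 0.0371; 0.0371 0.1920]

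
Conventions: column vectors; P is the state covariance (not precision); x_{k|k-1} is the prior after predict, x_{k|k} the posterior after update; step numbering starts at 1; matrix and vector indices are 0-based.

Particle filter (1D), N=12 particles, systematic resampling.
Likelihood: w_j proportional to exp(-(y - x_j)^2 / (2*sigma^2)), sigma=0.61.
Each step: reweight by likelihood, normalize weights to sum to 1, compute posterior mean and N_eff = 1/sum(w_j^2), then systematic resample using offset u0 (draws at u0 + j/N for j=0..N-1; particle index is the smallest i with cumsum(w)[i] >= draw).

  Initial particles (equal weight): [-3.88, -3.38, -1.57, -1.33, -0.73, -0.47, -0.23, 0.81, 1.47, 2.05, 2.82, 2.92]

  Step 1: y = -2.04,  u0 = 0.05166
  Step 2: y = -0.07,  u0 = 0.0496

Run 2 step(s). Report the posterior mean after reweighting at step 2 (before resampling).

post_mean = -0.9334

step 1: w=[0.0071, 0.0597, 0.4956, 0.3387, 0.0665, 0.0243, 0.0082, 0.0000, 0.0000, 0.0000, 0.0000, 0.0000]  mean=-1.5196  Neff=2.7100  idx=[1, 2, 2, 2, 2, 2, 2, 3, 3, 3, 3, 5]
step 2: w=[0.0000, 0.0309, 0.0309, 0.0309, 0.0309, 0.0309, 0.0309, 0.0753, 0.0753, 0.0753, 0.0753, 0.5130]  mean=-0.9334  Neff=3.4289  idx=[2, 5, 7, 8, 9, 10, 11, 11, 11, 11, 11, 11]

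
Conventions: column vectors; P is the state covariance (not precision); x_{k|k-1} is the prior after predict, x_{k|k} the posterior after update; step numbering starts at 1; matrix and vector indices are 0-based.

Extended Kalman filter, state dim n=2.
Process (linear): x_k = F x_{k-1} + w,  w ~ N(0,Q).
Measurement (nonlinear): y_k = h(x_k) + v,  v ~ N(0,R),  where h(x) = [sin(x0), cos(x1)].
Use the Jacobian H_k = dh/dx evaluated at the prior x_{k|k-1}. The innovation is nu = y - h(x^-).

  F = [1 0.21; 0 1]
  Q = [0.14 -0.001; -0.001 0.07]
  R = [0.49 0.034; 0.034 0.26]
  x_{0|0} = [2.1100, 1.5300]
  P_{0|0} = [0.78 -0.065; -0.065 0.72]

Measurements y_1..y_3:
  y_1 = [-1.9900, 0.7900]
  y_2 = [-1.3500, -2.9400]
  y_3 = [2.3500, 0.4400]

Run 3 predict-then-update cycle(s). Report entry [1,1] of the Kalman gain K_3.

step 1: x^-=[2.4313, 1.5300]  P^-=[0.9245 0.0852; 0.0852 0.7900]  H_jac=[-0.7582 0.0000; 0.0000 -0.9992]  S=[1.0214 0.0985; 0.0985 1.0487]  K=[-0.6846 -0.0168; 0.0095 -0.7536]  nu=[-2.6421, 0.7492]  x^+=[4.2274, 0.9404]  P^+=[0.4432 0.0277; 0.0277 0.1958]
step 2: x^-=[4.4249, 0.9404]  P^-=[0.6035 0.0678; 0.0678 0.2658]  H_jac=[-0.2836 0.0000; 0.0000 -0.8078]  S=[0.5385 0.0495; 0.0495 0.4334]  K=[-0.3094 -0.0910; 0.0100 -0.4965]  nu=[-0.3910, -3.5295]  x^+=[4.8670, 2.6888]  P^+=[0.5455 0.0423; 0.0423 0.1594]
step 3: x^-=[5.4317, 2.6888]  P^-=[0.7103 0.0748; 0.0748 0.2294]  H_jac=[0.6588 0.0000; 0.0000 -0.4375]  S=[0.7983 0.0124; 0.0124 0.3039]  K=[0.5883 -0.1317; 0.0669 -0.3329]  nu=[3.1023, 1.3392]  x^+=[7.0802, 2.4505]  P^+=[0.4307 0.0326; 0.0326 0.1927]

K[1,1] = -0.3329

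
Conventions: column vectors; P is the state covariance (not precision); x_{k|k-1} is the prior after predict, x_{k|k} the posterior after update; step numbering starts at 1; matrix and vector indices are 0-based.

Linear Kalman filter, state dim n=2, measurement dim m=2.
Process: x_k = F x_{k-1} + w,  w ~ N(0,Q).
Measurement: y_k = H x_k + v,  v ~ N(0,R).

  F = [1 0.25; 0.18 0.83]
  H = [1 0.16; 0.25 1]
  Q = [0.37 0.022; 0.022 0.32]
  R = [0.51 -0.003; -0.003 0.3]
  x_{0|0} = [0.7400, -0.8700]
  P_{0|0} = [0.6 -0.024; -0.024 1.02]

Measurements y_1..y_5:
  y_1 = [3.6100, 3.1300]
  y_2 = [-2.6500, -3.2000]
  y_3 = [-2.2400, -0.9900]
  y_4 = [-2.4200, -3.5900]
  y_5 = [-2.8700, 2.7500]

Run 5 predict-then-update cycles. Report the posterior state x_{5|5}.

step 1: x^-=[0.5225, -0.5889]  P^-=[1.0217 0.3206; 0.3207 1.0349]  S=[1.6609 0.7515; 0.7515 1.5591]  K=[0.6125 0.0743; -0.0395 0.7342]  nu=[3.1817, 3.5883]  x^+=[2.7378, 1.9202]  P^+=[0.3217 -0.0600; -0.0600 0.2354]
step 2: x^-=[3.2178, 2.0865]  P^-=[0.6765 0.0763; 0.0763 0.4747]  S=[1.2230 0.3214; 0.3214 0.8551]  K=[0.5411 0.0836; -0.0303 0.5888]  nu=[-6.2017, -6.0910]  x^+=[-0.6472, -1.3121]  P^+=[0.2833 -0.0474; -0.0474 0.1886]
step 3: x^-=[-0.9752, -1.2055]  P^-=[0.6414 0.0707; 0.0707 0.4449]  S=[1.1854 0.3020; 0.3020 0.8204]  K=[0.5284 0.0871; -0.0265 0.5737]  nu=[-1.0719, 0.4593]  x^+=[-1.5017, -0.9136]  P^+=[0.2764 -0.0446; -0.0446 0.1833]
step 4: x^-=[-1.7301, -1.0286]  P^-=[0.6355 0.0708; 0.0708 0.4419]  S=[1.1795 0.3002; 0.3002 0.8170]  K=[0.5261 0.0878; -0.0256 0.5720]  nu=[-0.5254, -2.1289]  x^+=[-2.1934, -2.2328]  P^+=[0.2751 -0.0440; -0.0440 0.1827]
step 5: x^-=[-2.7516, -2.2480]  P^-=[0.6345 0.0709; 0.0709 0.4416]  S=[1.1785 0.3000; 0.3000 0.8167]  K=[0.5256 0.0880; -0.0254 0.5718]  nu=[0.2412, 5.6859]  x^+=[-2.1247, 0.9968]  P^+=[0.2748 -0.0439; -0.0439 0.1826]

x_post = [-2.1247, 0.9968]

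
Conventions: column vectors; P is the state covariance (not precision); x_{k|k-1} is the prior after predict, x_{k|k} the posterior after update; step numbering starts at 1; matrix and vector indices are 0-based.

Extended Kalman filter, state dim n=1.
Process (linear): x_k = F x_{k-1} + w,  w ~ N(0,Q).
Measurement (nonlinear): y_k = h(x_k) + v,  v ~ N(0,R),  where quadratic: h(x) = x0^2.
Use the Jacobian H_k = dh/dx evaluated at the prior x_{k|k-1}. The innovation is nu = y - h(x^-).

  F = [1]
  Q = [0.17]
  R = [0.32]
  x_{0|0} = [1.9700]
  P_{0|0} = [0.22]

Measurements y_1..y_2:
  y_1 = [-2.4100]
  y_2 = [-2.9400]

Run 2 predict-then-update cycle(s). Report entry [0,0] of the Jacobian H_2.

step 1: x^-=[1.9700]  P^-=[0.3900]  H_jac=[3.9400]  S=[6.3742]  K=[0.2411]  nu=[-6.2909]  x^+=[0.4535]  P^+=[0.0196]
step 2: x^-=[0.4535]  P^-=[0.1896]  H_jac=[0.9070]  S=[0.4759]  K=[0.3613]  nu=[-3.1456]  x^+=[-0.6829]  P^+=[0.1275]

H_jac[0,0] = 0.9070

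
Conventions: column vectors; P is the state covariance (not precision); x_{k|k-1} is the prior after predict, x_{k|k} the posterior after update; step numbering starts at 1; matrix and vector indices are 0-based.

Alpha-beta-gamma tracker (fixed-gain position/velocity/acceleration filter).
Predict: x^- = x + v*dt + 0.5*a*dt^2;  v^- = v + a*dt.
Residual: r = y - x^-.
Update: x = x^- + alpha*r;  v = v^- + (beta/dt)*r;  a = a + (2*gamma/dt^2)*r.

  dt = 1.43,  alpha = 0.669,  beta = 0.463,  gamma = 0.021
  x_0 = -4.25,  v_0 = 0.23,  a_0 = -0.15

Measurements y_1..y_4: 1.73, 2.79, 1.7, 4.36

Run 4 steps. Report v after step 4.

step 1: x_pred=-4.0745  r=5.8045  x^+=-0.1913  v^+=1.8948  a^+=-0.0308
step 2: x_pred=2.4869  r=0.3031  x^+=2.6897  v^+=1.9490  a^+=-0.0246
step 3: x_pred=5.4516  r=-3.7516  x^+=2.9418  v^+=0.6992  a^+=-0.1016
step 4: x_pred=3.8377  r=0.5223  x^+=4.1871  v^+=0.7230  a^+=-0.0909

v_post = 0.7230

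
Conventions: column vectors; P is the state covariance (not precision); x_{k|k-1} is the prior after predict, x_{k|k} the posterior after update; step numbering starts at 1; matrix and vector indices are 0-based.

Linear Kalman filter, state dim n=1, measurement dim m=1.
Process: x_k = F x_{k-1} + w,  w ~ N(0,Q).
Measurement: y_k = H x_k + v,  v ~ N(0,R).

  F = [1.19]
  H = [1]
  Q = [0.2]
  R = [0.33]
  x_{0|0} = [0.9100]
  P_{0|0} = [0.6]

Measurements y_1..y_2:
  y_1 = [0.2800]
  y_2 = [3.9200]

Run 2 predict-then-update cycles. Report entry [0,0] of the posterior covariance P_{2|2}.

step 1: x^-=[1.0829]  P^-=[1.0497]  S=[1.3797]  K=[0.7608]  nu=[-0.8029]  x^+=[0.4720]  P^+=[0.2511]
step 2: x^-=[0.5617]  P^-=[0.5555]  S=[0.8855]  K=[0.6273]  nu=[3.3583]  x^+=[2.6685]  P^+=[0.2070]

P_post[0,0] = 0.2070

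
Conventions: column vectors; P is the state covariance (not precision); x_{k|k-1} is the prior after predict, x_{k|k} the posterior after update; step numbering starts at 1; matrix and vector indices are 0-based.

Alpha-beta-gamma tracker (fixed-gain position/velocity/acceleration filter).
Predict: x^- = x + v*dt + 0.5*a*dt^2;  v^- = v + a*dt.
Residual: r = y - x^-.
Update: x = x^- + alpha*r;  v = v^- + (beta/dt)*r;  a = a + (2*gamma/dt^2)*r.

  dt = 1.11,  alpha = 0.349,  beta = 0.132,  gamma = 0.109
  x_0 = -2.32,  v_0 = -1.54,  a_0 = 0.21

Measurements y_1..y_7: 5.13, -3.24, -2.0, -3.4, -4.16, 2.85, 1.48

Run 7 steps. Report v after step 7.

step 1: x_pred=-3.9000  r=9.0300  x^+=-0.7485  v^+=-0.2331  a^+=1.8077
step 2: x_pred=0.1064  r=-3.3464  x^+=-1.0615  v^+=1.3756  a^+=1.2156
step 3: x_pred=1.2143  r=-3.2143  x^+=0.0925  v^+=2.3427  a^+=0.6469
step 4: x_pred=3.0914  r=-6.4914  x^+=0.8259  v^+=2.2888  a^+=-0.5016
step 5: x_pred=3.0574  r=-7.2174  x^+=0.5385  v^+=0.8737  a^+=-1.7786
step 6: x_pred=0.4126  r=2.4374  x^+=1.2633  v^+=-0.8107  a^+=-1.3474
step 7: x_pred=-0.4667  r=1.9467  x^+=0.2127  v^+=-2.0748  a^+=-1.0029

v_post = -2.0748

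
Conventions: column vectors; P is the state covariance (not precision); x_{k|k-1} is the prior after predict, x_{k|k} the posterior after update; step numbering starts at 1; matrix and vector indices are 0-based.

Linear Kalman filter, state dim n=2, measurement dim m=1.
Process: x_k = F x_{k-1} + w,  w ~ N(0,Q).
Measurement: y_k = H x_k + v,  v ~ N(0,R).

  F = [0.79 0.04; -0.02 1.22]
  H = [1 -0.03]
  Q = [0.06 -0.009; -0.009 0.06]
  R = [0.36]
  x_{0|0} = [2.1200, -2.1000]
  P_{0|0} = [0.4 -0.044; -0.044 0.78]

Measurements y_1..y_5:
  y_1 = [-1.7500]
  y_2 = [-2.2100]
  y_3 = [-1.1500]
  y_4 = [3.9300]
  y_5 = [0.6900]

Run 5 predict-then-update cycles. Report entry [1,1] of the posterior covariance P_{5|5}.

step 1: x^-=[1.5908, -2.6044]  P^-=[0.3081 -0.0196; -0.0196 1.2233]  S=[0.6704]  K=[0.4605; -0.0840]  nu=[-3.4189]  x^+=[0.0165, -2.3171]  P^+=[0.1660 0.0063; 0.0063 1.2185]
step 2: x^-=[-0.0797, -2.8272]  P^-=[0.1659 0.0539; 0.0539 1.8734]  S=[0.5244]  K=[0.3133; -0.0044]  nu=[-2.2151]  x^+=[-0.7738, -2.8176]  P^+=[0.1144 0.0546; 0.0546 1.8734]
step 3: x^-=[-0.7240, -3.4220]  P^-=[0.1379 0.1332; 0.1332 2.8458]  S=[0.4924]  K=[0.2719; 0.0972]  nu=[-0.5287]  x^+=[-0.8677, -3.4734]  P^+=[0.1015 0.1202; 0.1202 2.8411]
step 4: x^-=[-0.8244, -4.2201]  P^-=[0.1355 0.2438; 0.2438 4.2829]  S=[0.4847]  K=[0.2644; 0.2379]  nu=[4.6278]  x^+=[0.3992, -3.1190]  P^+=[0.1016 0.2133; 0.2133 4.2554]
step 5: x^-=[0.1906, -3.8132]  P^-=[0.1437 0.4025; 0.4025 6.3834]  S=[0.4853]  K=[0.2712; 0.4348]  nu=[0.3850]  x^+=[0.2950, -3.6459]  P^+=[0.1080 0.3453; 0.3453 6.2917]

P_post[1,1] = 6.2917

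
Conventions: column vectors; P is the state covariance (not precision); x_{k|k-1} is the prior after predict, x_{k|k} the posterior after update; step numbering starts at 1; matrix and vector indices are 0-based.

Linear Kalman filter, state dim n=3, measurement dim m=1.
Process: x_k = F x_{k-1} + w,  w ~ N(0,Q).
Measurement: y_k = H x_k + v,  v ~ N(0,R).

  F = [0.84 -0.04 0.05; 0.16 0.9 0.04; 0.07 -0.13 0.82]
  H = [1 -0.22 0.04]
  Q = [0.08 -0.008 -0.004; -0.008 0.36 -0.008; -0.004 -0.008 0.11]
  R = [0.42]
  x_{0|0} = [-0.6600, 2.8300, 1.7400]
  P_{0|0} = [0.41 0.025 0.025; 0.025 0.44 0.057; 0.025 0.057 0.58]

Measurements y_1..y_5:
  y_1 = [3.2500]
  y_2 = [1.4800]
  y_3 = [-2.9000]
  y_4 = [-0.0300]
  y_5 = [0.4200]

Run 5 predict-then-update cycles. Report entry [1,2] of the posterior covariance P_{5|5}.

step 1: x^-=[-0.5806, 2.5110, 1.0127]  P^-=[0.3716 0.0547 0.0584; 0.0547 0.7394 0.0103; 0.0584 0.0103 0.4997]  S=[0.8087]  K=[0.4476; -0.1330; 0.0942]  nu=[4.3425]  x^+=[1.3631, 1.9333, 1.4217]  P^+=[0.2096 0.1028 0.0244; 0.1028 0.7251 0.0204; 0.0244 0.0204 0.4925]
step 2: x^-=[1.1387, 2.0149, 1.0099]  P^-=[0.2254 0.0740 0.0368; 0.0740 0.9849 -0.0518; 0.0368 -0.0518 0.4510]  S=[0.6650]  K=[0.3166; -0.2176; 0.0996]  nu=[0.7442]  x^+=[1.3743, 1.8530, 1.0840]  P^+=[0.1587 0.1199 0.0159; 0.1199 0.9534 -0.0373; 0.0159 -0.0373 0.4444]
step 3: x^-=[1.1345, 1.9309, 0.7442]  P^-=[0.1880 0.0688 0.0275; 0.0688 1.1691 -0.1234; 0.0275 -0.1234 0.4333]  S=[0.6394]  K=[0.2721; -0.3024; 0.1126]  nu=[-3.6395]  x^+=[0.1441, 3.0314, 0.3344]  P^+=[0.1407 0.1214 0.0079; 0.1214 1.1106 -0.1016; 0.0079 -0.1016 0.4252]
step 4: x^-=[0.0165, 2.7647, -0.1098]  P^-=[0.1750 0.0587 0.0234; 0.0587 1.2916 -0.1907; 0.0234 -0.1907 0.4357]  S=[0.6376]  K=[0.2557; -0.3656; 0.1298]  nu=[0.5662]  x^+=[0.1612, 2.5578, -0.0363]  P^+=[0.1333 0.1183 0.0022; 0.1183 1.2064 -0.1604; 0.0022 -0.1604 0.4250]
step 5: x^-=[0.0313, 2.3263, -0.3510]  P^-=[0.1700 0.0491 0.0221; 0.0491 1.3638 -0.2460; 0.0221 -0.2460 0.4491]  S=[0.6412]  K=[0.2496; -0.4067; 0.1469]  nu=[0.9145]  x^+=[0.2596, 1.9544, -0.2166]  P^+=[0.1300 0.1142 -0.0014; 0.1142 1.2578 -0.2077; -0.0014 -0.2077 0.4353]

P_post[1,2] = -0.2077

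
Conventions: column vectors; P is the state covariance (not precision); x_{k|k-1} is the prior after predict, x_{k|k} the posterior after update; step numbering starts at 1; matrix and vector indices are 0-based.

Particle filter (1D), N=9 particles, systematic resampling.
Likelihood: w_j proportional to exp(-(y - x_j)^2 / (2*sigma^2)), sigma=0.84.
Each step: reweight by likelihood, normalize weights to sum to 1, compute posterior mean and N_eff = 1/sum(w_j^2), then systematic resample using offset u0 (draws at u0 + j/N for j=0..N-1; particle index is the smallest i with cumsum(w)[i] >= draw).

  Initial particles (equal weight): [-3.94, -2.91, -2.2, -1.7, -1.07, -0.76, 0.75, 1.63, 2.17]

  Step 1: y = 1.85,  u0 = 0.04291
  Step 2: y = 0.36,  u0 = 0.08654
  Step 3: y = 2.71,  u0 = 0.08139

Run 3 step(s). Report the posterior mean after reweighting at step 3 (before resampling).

step 1: w=[0.0000, 0.0000, 0.0000, 0.0001, 0.0010, 0.0034, 0.1820, 0.4145, 0.3990]  mean=1.6741  Neff=2.7462  idx=[6, 6, 7, 7, 7, 7, 8, 8, 8]
step 2: w=[0.2668, 0.2668, 0.0947, 0.0947, 0.0947, 0.0947, 0.0292, 0.0292, 0.0292]  mean=1.2077  Neff=5.5313  idx=[0, 0, 1, 1, 1, 3, 4, 5, 8]
step 3: w=[0.0268, 0.0268, 0.0268, 0.0268, 0.0268, 0.1783, 0.1783, 0.1783, 0.3313]  mean=1.6911  Neff=4.7916  idx=[3, 5, 5, 6, 7, 7, 8, 8, 8]

post_mean = 1.6911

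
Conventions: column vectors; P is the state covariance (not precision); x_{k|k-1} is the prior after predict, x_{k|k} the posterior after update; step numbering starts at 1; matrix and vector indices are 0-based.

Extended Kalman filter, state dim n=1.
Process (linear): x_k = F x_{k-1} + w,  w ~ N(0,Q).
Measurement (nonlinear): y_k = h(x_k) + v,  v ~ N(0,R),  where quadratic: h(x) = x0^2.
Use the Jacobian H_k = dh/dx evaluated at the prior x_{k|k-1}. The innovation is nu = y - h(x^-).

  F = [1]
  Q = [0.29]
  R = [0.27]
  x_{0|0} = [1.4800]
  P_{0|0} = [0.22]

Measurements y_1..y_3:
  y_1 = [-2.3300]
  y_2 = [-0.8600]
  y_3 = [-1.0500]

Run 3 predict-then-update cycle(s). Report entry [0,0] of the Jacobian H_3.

H_jac[0,0] = -0.0814

step 1: x^-=[1.4800]  P^-=[0.5100]  H_jac=[2.9600]  S=[4.7384]  K=[0.3186]  nu=[-4.5204]  x^+=[0.0399]  P^+=[0.0291]
step 2: x^-=[0.0399]  P^-=[0.3191]  H_jac=[0.0797]  S=[0.2720]  K=[0.0935]  nu=[-0.8616]  x^+=[-0.0407]  P^+=[0.3167]
step 3: x^-=[-0.0407]  P^-=[0.6067]  H_jac=[-0.0814]  S=[0.2740]  K=[-0.1802]  nu=[-1.0517]  x^+=[0.1488]  P^+=[0.5978]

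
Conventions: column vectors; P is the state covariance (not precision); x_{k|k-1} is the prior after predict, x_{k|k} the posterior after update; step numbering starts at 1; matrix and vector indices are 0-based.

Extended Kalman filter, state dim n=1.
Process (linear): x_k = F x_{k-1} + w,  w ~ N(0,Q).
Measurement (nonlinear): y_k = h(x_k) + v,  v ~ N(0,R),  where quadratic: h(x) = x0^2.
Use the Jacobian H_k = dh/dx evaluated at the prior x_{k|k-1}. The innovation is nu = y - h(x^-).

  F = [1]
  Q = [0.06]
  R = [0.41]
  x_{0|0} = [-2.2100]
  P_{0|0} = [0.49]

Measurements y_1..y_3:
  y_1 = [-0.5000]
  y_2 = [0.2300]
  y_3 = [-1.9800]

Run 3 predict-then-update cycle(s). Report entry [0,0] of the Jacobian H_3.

step 1: x^-=[-2.2100]  P^-=[0.5500]  H_jac=[-4.4200]  S=[11.1550]  K=[-0.2179]  nu=[-5.3841]  x^+=[-1.0366]  P^+=[0.0202]
step 2: x^-=[-1.0366]  P^-=[0.0802]  H_jac=[-2.0733]  S=[0.7548]  K=[-0.2203]  nu=[-0.8446]  x^+=[-0.8505]  P^+=[0.0436]
step 3: x^-=[-0.8505]  P^-=[0.1036]  H_jac=[-1.7011]  S=[0.7097]  K=[-0.2483]  nu=[-2.7034]  x^+=[-0.1794]  P^+=[0.0598]

H_jac[0,0] = -1.7011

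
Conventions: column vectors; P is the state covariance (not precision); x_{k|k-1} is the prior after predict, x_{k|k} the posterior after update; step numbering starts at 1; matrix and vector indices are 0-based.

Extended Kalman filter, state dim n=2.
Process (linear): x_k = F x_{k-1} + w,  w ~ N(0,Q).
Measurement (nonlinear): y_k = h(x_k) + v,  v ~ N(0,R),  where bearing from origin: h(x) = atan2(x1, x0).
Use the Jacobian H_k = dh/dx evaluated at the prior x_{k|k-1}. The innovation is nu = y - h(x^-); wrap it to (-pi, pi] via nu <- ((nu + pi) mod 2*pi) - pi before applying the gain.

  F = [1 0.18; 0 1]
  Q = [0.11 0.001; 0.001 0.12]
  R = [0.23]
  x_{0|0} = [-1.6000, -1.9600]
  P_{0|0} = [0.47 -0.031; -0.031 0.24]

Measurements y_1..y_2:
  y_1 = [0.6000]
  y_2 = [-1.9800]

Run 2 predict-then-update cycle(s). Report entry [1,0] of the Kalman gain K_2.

K[1,0] = -0.0423

step 1: x^-=[-1.9528, -1.9600]  P^-=[0.5766 0.0132; 0.0132 0.3600]  H_jac=[0.2560 -0.2551]  S=[0.2895]  K=[0.4983; -0.3055]  nu=[2.9544]  x^+=[-0.4805, -2.8627]  P^+=[0.5047 0.0573; 0.0573 0.3330]
step 2: x^-=[-0.9958, -2.8627]  P^-=[0.6461 0.1182; 0.1182 0.4530]  H_jac=[0.3116 -0.1084]  S=[0.2901]  K=[0.6499; -0.0423]  nu=[-0.0744]  x^+=[-1.0442, -2.8595]  P^+=[0.5236 0.1262; 0.1262 0.4525]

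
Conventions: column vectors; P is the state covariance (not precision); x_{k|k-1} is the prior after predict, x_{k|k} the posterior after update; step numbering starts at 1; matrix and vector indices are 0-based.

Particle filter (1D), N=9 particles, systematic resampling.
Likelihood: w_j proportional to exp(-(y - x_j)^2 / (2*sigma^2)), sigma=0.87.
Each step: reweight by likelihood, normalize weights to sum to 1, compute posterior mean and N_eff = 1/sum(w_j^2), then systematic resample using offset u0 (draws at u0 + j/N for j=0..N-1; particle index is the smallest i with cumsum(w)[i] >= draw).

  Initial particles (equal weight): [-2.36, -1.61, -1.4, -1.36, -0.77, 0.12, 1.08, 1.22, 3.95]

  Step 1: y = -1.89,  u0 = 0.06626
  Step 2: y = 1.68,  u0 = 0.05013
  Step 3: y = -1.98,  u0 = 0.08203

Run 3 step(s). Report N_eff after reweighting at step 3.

N_eff = 7.7300

step 1: w=[0.2156, 0.2369, 0.2129, 0.2072, 0.1089, 0.0173, 0.0007, 0.0004, 0.0000]  mean=-1.5506  Neff=4.9253  idx=[0, 0, 1, 1, 2, 2, 3, 3, 4]
step 2: w=[0.0007, 0.0007, 0.0272, 0.0272, 0.0658, 0.0658, 0.0774, 0.0774, 0.6577]  mean=-0.9923  Neff=2.1995  idx=[3, 5, 7, 8, 8, 8, 8, 8, 8]
step 3: w=[0.1915, 0.1678, 0.1626, 0.0797, 0.0797, 0.0797, 0.0797, 0.0797, 0.0797]  mean=-1.1325  Neff=7.7300  idx=[0, 1, 1, 2, 3, 4, 5, 7, 8]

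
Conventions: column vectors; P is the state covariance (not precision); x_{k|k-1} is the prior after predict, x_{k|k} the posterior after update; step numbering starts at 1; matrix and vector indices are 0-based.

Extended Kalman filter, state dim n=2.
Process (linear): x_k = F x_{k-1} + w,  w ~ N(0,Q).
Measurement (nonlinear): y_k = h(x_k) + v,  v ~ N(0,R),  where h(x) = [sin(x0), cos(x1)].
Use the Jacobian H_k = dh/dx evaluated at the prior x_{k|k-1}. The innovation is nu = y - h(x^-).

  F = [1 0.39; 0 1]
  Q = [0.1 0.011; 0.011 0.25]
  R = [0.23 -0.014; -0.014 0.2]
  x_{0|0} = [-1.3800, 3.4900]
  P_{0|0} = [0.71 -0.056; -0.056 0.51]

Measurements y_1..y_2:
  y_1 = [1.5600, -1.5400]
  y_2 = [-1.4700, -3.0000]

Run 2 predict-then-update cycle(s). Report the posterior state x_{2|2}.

x_post = [3.8477, 4.0625]

step 1: x^-=[-0.0189, 3.4900]  P^-=[0.8439 0.1539; 0.1539 0.7600]  H_jac=[0.9998 0.0000; 0.0000 0.3414]  S=[1.0736 0.0385; 0.0385 0.2886]  K=[0.7831 0.0775; 0.1116 0.8842]  nu=[1.5789, -0.6001]  x^+=[1.1711, 3.1356]  P^+=[0.1791 0.0133; 0.0133 0.5134]
step 2: x^-=[2.3939, 3.1356]  P^-=[0.3675 0.2245; 0.2245 0.7634]  H_jac=[-0.7333 0.0000; 0.0000 -0.0060]  S=[0.4276 -0.0130; -0.0130 0.2000]  K=[-0.6317 -0.0478; -0.3865 -0.0480]  nu=[-2.1499, -2.0000]  x^+=[3.8477, 4.0625]  P^+=[0.1972 0.1203; 0.1203 0.6996]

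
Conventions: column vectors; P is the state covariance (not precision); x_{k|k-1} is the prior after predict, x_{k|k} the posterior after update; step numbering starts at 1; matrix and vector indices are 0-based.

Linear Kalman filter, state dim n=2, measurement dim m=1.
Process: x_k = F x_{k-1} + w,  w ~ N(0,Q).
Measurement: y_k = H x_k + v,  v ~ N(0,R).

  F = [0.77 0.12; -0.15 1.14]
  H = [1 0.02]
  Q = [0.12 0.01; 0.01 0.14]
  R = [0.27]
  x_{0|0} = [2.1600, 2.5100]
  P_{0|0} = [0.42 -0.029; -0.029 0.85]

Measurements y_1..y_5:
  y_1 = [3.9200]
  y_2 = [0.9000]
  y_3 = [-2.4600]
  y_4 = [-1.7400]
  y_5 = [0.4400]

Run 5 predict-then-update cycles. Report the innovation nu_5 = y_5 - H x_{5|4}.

step 1: x^-=[1.9644, 2.5374]  P^-=[0.3759 0.0528; 0.0528 1.2640]  S=[0.6485]  K=[0.5813; 0.1205]  nu=[1.9049]  x^+=[3.0716, 2.7668]  P^+=[0.1568 0.0074; 0.0074 1.2546]
step 2: x^-=[2.6972, 2.6935]  P^-=[0.2324 0.1699; 0.1699 1.7715]  S=[0.5099]  K=[0.4624; 0.4027]  nu=[-1.8510]  x^+=[1.8412, 1.9480]  P^+=[0.1234 0.0750; 0.0750 1.6888]
step 3: x^-=[1.6515, 1.9446]  P^-=[0.2313 0.2912; 0.2912 2.3119]  S=[0.5139]  K=[0.4615; 0.6567]  nu=[-4.1504]  x^+=[-0.2637, -0.7809]  P^+=[0.1219 0.1355; 0.1355 2.0903]
step 4: x^-=[-0.2968, -0.8507]  P^-=[0.2474 0.3984; 0.3984 2.8129]  S=[0.5345]  K=[0.4778; 0.8506]  nu=[-1.4262]  x^+=[-0.9782, -2.0639]  P^+=[0.1254 0.1811; 0.1811 2.4262]
step 5: x^-=[-1.0009, -2.2061]  P^-=[0.2628 0.4832; 0.4832 3.2340]  S=[0.5534]  K=[0.4923; 0.9900]  nu=[1.4850]  x^+=[-0.2698, -0.7359]  P^+=[0.1286 0.2135; 0.2135 2.6916]

innov = [1.4850]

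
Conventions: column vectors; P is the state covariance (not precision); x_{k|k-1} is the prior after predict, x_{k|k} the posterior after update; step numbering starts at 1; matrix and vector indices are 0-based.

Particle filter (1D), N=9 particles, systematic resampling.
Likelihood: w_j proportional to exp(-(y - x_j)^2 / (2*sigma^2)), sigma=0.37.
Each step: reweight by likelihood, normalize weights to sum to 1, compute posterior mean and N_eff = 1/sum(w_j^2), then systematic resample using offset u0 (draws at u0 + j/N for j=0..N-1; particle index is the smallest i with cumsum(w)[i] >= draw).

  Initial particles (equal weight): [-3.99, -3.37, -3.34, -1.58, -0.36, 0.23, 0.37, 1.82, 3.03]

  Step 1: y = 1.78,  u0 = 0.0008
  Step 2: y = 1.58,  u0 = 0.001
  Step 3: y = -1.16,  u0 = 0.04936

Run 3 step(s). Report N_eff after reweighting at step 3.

step 1: w=[0.0000, 0.0000, 0.0000, 0.0000, 0.0000, 0.0002, 0.0007, 0.9958, 0.0033]  mean=1.8228  Neff=1.0084  idx=[6, 7, 7, 7, 7, 7, 7, 7, 7]
step 2: w=[0.0007, 0.1249, 0.1249, 0.1249, 0.1249, 0.1249, 0.1249, 0.1249, 0.1249]  mean=1.8189  Neff=8.0117  idx=[1, 1, 2, 3, 4, 5, 6, 7, 8]
step 3: w=[0.1111, 0.1111, 0.1111, 0.1111, 0.1111, 0.1111, 0.1111, 0.1111, 0.1111]  mean=1.8200  Neff=9.0000  idx=[0, 1, 2, 3, 4, 5, 6, 7, 8]

N_eff = 9.0000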